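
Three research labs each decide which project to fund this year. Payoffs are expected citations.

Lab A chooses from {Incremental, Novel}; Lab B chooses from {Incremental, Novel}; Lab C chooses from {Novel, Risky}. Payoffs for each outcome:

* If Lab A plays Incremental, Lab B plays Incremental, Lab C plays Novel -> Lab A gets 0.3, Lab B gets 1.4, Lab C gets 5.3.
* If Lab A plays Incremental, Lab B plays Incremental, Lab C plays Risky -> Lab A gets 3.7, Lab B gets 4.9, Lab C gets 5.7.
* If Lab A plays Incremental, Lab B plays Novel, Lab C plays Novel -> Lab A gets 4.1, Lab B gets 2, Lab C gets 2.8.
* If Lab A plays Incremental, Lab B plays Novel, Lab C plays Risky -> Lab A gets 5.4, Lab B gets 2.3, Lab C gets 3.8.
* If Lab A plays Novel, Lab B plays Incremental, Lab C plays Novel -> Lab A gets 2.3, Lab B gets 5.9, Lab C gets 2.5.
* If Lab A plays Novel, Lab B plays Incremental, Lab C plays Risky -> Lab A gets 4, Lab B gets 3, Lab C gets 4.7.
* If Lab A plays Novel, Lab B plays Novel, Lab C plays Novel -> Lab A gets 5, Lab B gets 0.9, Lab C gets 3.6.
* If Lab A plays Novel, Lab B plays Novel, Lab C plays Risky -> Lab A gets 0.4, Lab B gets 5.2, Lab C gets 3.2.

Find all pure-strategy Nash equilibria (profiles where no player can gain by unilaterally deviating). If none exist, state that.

There is no pure-strategy Nash equilibrium.

For each player, find the best response to each opponent profile; mutual best responses are the pure NE.
Lab A against (Incremental, Novel): payoffs 0.3, 2.3 → best response Novel.
Lab A against (Incremental, Risky): payoffs 3.7, 4 → best response Novel.
Lab A against (Novel, Novel): payoffs 4.1, 5 → best response Novel.
Lab A against (Novel, Risky): payoffs 5.4, 0.4 → best response Incremental.
Lab B against (Incremental, Novel): payoffs 1.4, 2 → best response Novel.
Lab B against (Incremental, Risky): payoffs 4.9, 2.3 → best response Incremental.
Lab B against (Novel, Novel): payoffs 5.9, 0.9 → best response Incremental.
Lab B against (Novel, Risky): payoffs 3, 5.2 → best response Novel.
Lab C against (Incremental, Incremental): payoffs 5.3, 5.7 → best response Risky.
Lab C against (Incremental, Novel): payoffs 2.8, 3.8 → best response Risky.
Lab C against (Novel, Incremental): payoffs 2.5, 4.7 → best response Risky.
Lab C against (Novel, Novel): payoffs 3.6, 3.2 → best response Novel.
No profile is a mutual best response for all players.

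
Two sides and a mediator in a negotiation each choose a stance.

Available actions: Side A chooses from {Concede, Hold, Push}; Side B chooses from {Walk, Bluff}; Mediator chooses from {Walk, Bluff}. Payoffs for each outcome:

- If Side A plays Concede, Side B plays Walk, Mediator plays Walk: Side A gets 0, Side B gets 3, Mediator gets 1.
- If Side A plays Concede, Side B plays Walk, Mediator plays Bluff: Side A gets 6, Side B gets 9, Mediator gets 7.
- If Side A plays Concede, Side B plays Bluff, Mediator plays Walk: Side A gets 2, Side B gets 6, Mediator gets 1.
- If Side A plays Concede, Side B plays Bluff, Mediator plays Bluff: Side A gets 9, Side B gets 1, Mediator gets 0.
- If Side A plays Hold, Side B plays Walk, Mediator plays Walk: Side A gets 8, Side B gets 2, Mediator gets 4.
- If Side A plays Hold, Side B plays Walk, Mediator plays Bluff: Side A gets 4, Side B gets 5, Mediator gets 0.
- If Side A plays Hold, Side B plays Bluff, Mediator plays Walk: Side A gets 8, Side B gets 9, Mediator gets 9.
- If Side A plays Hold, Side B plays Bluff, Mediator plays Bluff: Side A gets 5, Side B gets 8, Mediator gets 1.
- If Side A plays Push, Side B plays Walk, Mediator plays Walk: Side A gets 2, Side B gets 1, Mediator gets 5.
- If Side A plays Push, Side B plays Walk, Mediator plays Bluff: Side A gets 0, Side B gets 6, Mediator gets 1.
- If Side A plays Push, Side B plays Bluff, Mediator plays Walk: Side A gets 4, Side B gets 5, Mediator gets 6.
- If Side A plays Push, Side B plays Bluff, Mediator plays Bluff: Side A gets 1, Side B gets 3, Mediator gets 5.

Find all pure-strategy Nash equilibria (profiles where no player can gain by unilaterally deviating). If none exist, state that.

(Concede, Walk, Bluff); (Hold, Bluff, Walk)

For each player, find the best response to each opponent profile; mutual best responses are the pure NE.
Side A against (Walk, Walk): payoffs 0, 8, 2 → best response Hold.
Side A against (Walk, Bluff): payoffs 6, 4, 0 → best response Concede.
Side A against (Bluff, Walk): payoffs 2, 8, 4 → best response Hold.
Side A against (Bluff, Bluff): payoffs 9, 5, 1 → best response Concede.
Side B against (Concede, Walk): payoffs 3, 6 → best response Bluff.
Side B against (Concede, Bluff): payoffs 9, 1 → best response Walk.
Side B against (Hold, Walk): payoffs 2, 9 → best response Bluff.
Side B against (Hold, Bluff): payoffs 5, 8 → best response Bluff.
Side B against (Push, Walk): payoffs 1, 5 → best response Bluff.
Side B against (Push, Bluff): payoffs 6, 3 → best response Walk.
Mediator against (Concede, Walk): payoffs 1, 7 → best response Bluff.
Mediator against (Concede, Bluff): payoffs 1, 0 → best response Walk.
Mediator against (Hold, Walk): payoffs 4, 0 → best response Walk.
Mediator against (Hold, Bluff): payoffs 9, 1 → best response Walk.
Mediator against (Push, Walk): payoffs 5, 1 → best response Walk.
Mediator against (Push, Bluff): payoffs 6, 5 → best response Walk.
Mutual best responses: (Concede, Walk, Bluff); (Hold, Bluff, Walk).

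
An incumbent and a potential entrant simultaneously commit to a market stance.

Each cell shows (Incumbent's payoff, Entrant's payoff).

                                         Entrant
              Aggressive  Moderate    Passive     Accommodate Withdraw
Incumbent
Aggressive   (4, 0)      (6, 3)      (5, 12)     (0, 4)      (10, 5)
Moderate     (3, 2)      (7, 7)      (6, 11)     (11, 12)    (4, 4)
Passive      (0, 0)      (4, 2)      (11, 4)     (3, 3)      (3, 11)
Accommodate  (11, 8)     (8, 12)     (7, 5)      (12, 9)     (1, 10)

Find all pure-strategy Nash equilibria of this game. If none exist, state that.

Mark each player's best response to every combination of opponents' strategies; a profile where every player is best-responding is a pure Nash equilibrium.
Incumbent against Aggressive: payoffs 4, 3, 0, 11 → best response Accommodate.
Incumbent against Moderate: payoffs 6, 7, 4, 8 → best response Accommodate.
Incumbent against Passive: payoffs 5, 6, 11, 7 → best response Passive.
Incumbent against Accommodate: payoffs 0, 11, 3, 12 → best response Accommodate.
Incumbent against Withdraw: payoffs 10, 4, 3, 1 → best response Aggressive.
Entrant against Aggressive: payoffs 0, 3, 12, 4, 5 → best response Passive.
Entrant against Moderate: payoffs 2, 7, 11, 12, 4 → best response Accommodate.
Entrant against Passive: payoffs 0, 2, 4, 3, 11 → best response Withdraw.
Entrant against Accommodate: payoffs 8, 12, 5, 9, 10 → best response Moderate.
Mutual best responses: (Accommodate, Moderate).

Pure NE: (Accommodate, Moderate)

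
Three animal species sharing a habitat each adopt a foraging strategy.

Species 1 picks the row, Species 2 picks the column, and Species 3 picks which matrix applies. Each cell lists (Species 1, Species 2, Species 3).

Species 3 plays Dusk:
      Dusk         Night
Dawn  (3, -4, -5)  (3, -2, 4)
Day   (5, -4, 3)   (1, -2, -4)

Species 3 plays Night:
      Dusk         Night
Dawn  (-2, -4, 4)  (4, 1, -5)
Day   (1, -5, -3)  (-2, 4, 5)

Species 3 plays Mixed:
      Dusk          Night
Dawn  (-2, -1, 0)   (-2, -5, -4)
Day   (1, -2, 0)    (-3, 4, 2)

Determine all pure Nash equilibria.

(Dawn, Night, Dusk)

For each strategy profile, look for a profitable unilateral deviation.
(Dawn, Dusk, Dusk): Species 1 can switch to Day (3 → 5). Not NE.
(Dawn, Dusk, Night): Species 1 can switch to Day (-2 → 1). Not NE.
(Dawn, Dusk, Mixed): Species 1 can switch to Day (-2 → 1). Not NE.
(Dawn, Night, Dusk): Species 1 gets 3, best alternative 1; Species 2 gets -2, best alternative -4; Species 3 gets 4, best alternative -4. No profitable deviation — NE.
(Dawn, Night, Night): Species 3 can switch to Dusk (-5 → 4). Not NE.
(Dawn, Night, Mixed): Species 2 can switch to Dusk (-5 → -1). Not NE.
(Day, Dusk, Dusk): Species 2 can switch to Night (-4 → -2). Not NE.
(Day, Dusk, Night): Species 2 can switch to Night (-5 → 4). Not NE.
(Day, Dusk, Mixed): Species 2 can switch to Night (-2 → 4). Not NE.
(The remaining 3 profiles each have a profitable deviation by the same check.)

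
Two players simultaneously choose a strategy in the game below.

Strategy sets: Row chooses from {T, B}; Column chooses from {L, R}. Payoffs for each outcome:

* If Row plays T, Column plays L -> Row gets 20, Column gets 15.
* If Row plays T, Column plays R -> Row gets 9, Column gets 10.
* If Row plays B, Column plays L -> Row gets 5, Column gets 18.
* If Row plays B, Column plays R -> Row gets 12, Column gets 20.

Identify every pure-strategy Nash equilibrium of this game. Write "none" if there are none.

(T, L), (B, R)

For each player, find the best response to each opponent profile; mutual best responses are the pure NE.
Row against L: payoffs 20, 5 → best response T.
Row against R: payoffs 9, 12 → best response B.
Column against T: payoffs 15, 10 → best response L.
Column against B: payoffs 18, 20 → best response R.
Mutual best responses: (T, L); (B, R).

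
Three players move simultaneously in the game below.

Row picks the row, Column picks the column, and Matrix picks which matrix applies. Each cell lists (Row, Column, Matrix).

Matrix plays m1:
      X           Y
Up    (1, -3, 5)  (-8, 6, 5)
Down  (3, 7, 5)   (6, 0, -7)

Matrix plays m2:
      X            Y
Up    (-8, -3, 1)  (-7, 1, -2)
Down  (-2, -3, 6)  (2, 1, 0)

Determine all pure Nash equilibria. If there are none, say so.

For each player, find the best response to each opponent profile; mutual best responses are the pure NE.
Row against (X, m1): payoffs 1, 3 → best response Down.
Row against (X, m2): payoffs -8, -2 → best response Down.
Row against (Y, m1): payoffs -8, 6 → best response Down.
Row against (Y, m2): payoffs -7, 2 → best response Down.
Column against (Up, m1): payoffs -3, 6 → best response Y.
Column against (Up, m2): payoffs -3, 1 → best response Y.
Column against (Down, m1): payoffs 7, 0 → best response X.
Column against (Down, m2): payoffs -3, 1 → best response Y.
Matrix against (Up, X): payoffs 5, 1 → best response m1.
Matrix against (Up, Y): payoffs 5, -2 → best response m1.
Matrix against (Down, X): payoffs 5, 6 → best response m2.
Matrix against (Down, Y): payoffs -7, 0 → best response m2.
Mutual best responses: (Down, Y, m2).

Pure NE: (Down, Y, m2)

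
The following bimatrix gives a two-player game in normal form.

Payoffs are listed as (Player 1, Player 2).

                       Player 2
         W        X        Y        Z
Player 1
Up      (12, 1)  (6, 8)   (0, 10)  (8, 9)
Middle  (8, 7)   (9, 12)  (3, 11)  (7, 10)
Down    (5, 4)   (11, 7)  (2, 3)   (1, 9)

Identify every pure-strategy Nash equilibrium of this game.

none

(Up, W): Player 2 can switch to X (1 → 8). Not NE.
(Up, X): Player 1 can switch to Middle (6 → 9). Not NE.
(Up, Y): Player 1 can switch to Middle (0 → 3). Not NE.
(Up, Z): Player 2 can switch to Y (9 → 10). Not NE.
(Middle, W): Player 1 can switch to Up (8 → 12). Not NE.
(Middle, X): Player 1 can switch to Down (9 → 11). Not NE.
(Middle, Y): Player 2 can switch to X (11 → 12). Not NE.
(Middle, Z): Player 1 can switch to Up (7 → 8). Not NE.
(The remaining 4 profiles each have a profitable deviation by the same check.)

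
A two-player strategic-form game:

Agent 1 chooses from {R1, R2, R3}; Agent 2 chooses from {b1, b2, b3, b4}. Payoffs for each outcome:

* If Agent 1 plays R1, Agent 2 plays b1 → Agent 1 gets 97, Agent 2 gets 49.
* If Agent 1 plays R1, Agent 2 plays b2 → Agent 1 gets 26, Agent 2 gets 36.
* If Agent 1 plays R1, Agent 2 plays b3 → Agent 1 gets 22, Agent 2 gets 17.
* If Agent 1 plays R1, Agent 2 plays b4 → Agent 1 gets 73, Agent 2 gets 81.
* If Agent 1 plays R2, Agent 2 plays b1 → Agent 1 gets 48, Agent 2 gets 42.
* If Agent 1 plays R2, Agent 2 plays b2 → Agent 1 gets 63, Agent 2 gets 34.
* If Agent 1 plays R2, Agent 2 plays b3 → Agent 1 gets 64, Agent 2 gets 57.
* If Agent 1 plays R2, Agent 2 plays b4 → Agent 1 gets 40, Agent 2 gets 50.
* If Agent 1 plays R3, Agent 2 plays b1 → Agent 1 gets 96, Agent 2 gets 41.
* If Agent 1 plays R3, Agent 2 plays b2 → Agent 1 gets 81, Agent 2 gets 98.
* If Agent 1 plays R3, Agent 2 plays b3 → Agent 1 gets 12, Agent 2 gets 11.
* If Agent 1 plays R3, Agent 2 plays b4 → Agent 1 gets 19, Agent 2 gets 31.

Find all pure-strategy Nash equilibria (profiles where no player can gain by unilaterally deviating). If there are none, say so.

(R1, b1): Agent 2 can switch to b4 (49 → 81). Not NE.
(R1, b2): Agent 1 can switch to R2 (26 → 63). Not NE.
(R1, b3): Agent 1 can switch to R2 (22 → 64). Not NE.
(R1, b4): Agent 1 gets 73, best alternative 40; Agent 2 gets 81, best alternative 49. No profitable deviation — NE.
(R2, b1): Agent 1 can switch to R1 (48 → 97). Not NE.
(R2, b2): Agent 1 can switch to R3 (63 → 81). Not NE.
(R2, b3): Agent 1 gets 64, best alternative 22; Agent 2 gets 57, best alternative 50. No profitable deviation — NE.
(R2, b4): Agent 1 can switch to R1 (40 → 73). Not NE.
(R3, b1): Agent 1 can switch to R1 (96 → 97). Not NE.
(R3, b2): Agent 1 gets 81, best alternative 63; Agent 2 gets 98, best alternative 41. No profitable deviation — NE.
(R3, b3): Agent 1 can switch to R1 (12 → 22). Not NE.
(The remaining 1 profile has a profitable deviation by the same check.)

The pure Nash equilibria are (R1, b4), (R2, b3), (R3, b2).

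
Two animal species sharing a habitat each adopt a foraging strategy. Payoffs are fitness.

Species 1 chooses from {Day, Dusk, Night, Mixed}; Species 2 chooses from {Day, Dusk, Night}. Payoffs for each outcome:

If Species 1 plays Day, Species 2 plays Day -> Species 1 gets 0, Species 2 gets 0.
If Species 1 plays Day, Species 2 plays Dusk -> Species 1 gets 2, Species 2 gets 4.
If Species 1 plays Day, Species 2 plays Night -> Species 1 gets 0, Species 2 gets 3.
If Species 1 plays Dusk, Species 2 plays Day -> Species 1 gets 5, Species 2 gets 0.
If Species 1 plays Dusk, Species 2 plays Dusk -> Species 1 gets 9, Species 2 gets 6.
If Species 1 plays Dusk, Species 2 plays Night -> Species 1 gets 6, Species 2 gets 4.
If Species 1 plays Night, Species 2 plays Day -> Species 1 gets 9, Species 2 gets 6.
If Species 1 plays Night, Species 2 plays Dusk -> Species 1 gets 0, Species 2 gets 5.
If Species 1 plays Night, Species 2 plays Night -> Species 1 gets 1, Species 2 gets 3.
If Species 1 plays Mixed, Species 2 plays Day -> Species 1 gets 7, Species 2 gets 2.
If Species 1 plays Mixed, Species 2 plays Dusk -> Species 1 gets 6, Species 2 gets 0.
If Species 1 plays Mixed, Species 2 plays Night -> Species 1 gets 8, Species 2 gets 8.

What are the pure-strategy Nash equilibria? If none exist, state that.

Pure-strategy Nash equilibria: (Dusk, Dusk), (Night, Day), (Mixed, Night)

(Day, Day): Species 1 can switch to Dusk (0 → 5). Not NE.
(Day, Dusk): Species 1 can switch to Dusk (2 → 9). Not NE.
(Day, Night): Species 1 can switch to Dusk (0 → 6). Not NE.
(Dusk, Day): Species 1 can switch to Night (5 → 9). Not NE.
(Dusk, Dusk): Species 1 gets 9, best alternative 6; Species 2 gets 6, best alternative 4. No profitable deviation — NE.
(Dusk, Night): Species 1 can switch to Mixed (6 → 8). Not NE.
(Night, Day): Species 1 gets 9, best alternative 7; Species 2 gets 6, best alternative 5. No profitable deviation — NE.
(Night, Dusk): Species 1 can switch to Day (0 → 2). Not NE.
(Night, Night): Species 1 can switch to Dusk (1 → 6). Not NE.
(Mixed, Day): Species 1 can switch to Night (7 → 9). Not NE.
(Mixed, Night): Species 1 gets 8, best alternative 6; Species 2 gets 8, best alternative 2. No profitable deviation — NE.
(The remaining 1 profile has a profitable deviation by the same check.)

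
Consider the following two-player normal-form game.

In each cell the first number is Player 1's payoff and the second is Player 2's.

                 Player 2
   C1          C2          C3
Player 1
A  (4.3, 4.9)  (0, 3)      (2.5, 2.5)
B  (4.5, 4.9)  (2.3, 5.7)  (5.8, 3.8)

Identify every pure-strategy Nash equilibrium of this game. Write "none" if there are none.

Pure NE: (B, C2)

Player 1 against C1: payoffs 4.3, 4.5 → best response B.
Player 1 against C2: payoffs 0, 2.3 → best response B.
Player 1 against C3: payoffs 2.5, 5.8 → best response B.
Player 2 against A: payoffs 4.9, 3, 2.5 → best response C1.
Player 2 against B: payoffs 4.9, 5.7, 3.8 → best response C2.
Mutual best responses: (B, C2).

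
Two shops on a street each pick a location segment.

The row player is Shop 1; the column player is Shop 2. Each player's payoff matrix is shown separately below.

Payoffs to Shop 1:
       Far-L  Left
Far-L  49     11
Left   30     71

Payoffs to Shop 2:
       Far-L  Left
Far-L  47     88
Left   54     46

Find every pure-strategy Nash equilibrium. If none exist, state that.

Shop 1 against Far-L: payoffs 49, 30 → best response Far-L.
Shop 1 against Left: payoffs 11, 71 → best response Left.
Shop 2 against Far-L: payoffs 47, 88 → best response Left.
Shop 2 against Left: payoffs 54, 46 → best response Far-L.
No profile is a mutual best response for all players.

There is no pure-strategy Nash equilibrium.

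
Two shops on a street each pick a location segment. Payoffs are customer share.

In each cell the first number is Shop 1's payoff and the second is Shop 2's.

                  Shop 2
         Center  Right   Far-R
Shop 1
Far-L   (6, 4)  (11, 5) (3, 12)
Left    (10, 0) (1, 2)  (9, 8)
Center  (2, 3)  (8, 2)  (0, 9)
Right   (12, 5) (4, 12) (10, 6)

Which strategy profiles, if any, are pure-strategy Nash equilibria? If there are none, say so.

Mark each player's best response to every combination of opponents' strategies; a profile where every player is best-responding is a pure Nash equilibrium.
Shop 1 against Center: payoffs 6, 10, 2, 12 → best response Right.
Shop 1 against Right: payoffs 11, 1, 8, 4 → best response Far-L.
Shop 1 against Far-R: payoffs 3, 9, 0, 10 → best response Right.
Shop 2 against Far-L: payoffs 4, 5, 12 → best response Far-R.
Shop 2 against Left: payoffs 0, 2, 8 → best response Far-R.
Shop 2 against Center: payoffs 3, 2, 9 → best response Far-R.
Shop 2 against Right: payoffs 5, 12, 6 → best response Right.
No profile is a mutual best response for all players.

There is no pure-strategy Nash equilibrium.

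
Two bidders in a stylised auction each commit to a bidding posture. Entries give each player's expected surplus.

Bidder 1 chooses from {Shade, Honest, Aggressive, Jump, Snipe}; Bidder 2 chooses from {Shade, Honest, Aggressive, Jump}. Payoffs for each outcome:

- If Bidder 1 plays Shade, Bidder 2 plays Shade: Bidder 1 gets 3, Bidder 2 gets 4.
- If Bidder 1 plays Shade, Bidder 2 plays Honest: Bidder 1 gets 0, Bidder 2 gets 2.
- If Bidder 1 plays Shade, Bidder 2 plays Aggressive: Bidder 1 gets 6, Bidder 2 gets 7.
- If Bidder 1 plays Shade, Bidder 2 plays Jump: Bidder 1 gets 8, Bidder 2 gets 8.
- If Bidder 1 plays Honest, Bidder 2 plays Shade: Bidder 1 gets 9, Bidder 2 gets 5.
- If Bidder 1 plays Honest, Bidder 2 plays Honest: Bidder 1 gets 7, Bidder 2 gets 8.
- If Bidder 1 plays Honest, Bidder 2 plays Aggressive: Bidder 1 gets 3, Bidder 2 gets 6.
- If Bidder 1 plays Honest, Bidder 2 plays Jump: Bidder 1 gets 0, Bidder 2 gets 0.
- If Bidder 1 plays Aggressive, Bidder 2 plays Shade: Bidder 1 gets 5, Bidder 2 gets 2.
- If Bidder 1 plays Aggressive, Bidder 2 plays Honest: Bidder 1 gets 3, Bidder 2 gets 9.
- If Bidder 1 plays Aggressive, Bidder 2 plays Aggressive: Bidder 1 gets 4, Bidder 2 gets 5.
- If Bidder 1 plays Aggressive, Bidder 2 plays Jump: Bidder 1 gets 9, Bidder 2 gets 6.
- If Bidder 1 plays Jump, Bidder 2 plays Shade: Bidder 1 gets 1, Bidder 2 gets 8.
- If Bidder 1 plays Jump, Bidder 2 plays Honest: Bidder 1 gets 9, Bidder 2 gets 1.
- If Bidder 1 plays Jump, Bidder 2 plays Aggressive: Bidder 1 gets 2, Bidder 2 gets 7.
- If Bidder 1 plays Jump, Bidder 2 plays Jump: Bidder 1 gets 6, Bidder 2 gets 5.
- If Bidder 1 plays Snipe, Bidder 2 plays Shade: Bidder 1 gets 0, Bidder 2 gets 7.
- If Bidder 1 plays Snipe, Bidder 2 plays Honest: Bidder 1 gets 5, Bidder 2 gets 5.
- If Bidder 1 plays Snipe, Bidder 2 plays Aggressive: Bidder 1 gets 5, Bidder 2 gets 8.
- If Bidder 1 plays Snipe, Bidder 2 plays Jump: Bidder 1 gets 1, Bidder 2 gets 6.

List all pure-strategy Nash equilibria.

For each player, find the best response to each opponent profile; mutual best responses are the pure NE.
Bidder 1 against Shade: payoffs 3, 9, 5, 1, 0 → best response Honest.
Bidder 1 against Honest: payoffs 0, 7, 3, 9, 5 → best response Jump.
Bidder 1 against Aggressive: payoffs 6, 3, 4, 2, 5 → best response Shade.
Bidder 1 against Jump: payoffs 8, 0, 9, 6, 1 → best response Aggressive.
Bidder 2 against Shade: payoffs 4, 2, 7, 8 → best response Jump.
Bidder 2 against Honest: payoffs 5, 8, 6, 0 → best response Honest.
Bidder 2 against Aggressive: payoffs 2, 9, 5, 6 → best response Honest.
Bidder 2 against Jump: payoffs 8, 1, 7, 5 → best response Shade.
Bidder 2 against Snipe: payoffs 7, 5, 8, 6 → best response Aggressive.
No profile is a mutual best response for all players.

No pure-strategy Nash equilibrium.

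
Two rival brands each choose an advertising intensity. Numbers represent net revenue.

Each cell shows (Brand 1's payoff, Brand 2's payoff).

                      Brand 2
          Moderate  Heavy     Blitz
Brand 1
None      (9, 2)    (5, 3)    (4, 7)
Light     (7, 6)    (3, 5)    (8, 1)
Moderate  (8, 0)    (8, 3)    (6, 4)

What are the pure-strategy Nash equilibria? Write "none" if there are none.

Mark each player's best response to every combination of opponents' strategies; a profile where every player is best-responding is a pure Nash equilibrium.
Brand 1 against Moderate: payoffs 9, 7, 8 → best response None.
Brand 1 against Heavy: payoffs 5, 3, 8 → best response Moderate.
Brand 1 against Blitz: payoffs 4, 8, 6 → best response Light.
Brand 2 against None: payoffs 2, 3, 7 → best response Blitz.
Brand 2 against Light: payoffs 6, 5, 1 → best response Moderate.
Brand 2 against Moderate: payoffs 0, 3, 4 → best response Blitz.
No profile is a mutual best response for all players.

This game has no pure Nash equilibrium.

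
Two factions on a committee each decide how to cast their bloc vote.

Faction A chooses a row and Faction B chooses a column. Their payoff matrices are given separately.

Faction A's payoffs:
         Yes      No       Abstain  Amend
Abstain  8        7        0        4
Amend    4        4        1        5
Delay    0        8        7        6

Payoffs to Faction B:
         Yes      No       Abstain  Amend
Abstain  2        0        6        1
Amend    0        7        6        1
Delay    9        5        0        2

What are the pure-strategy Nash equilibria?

Check each profile: it is a Nash equilibrium iff no player can strictly gain by switching unilaterally.
(Abstain, Yes): Faction B can switch to Abstain (2 → 6). Not NE.
(Abstain, No): Faction A can switch to Delay (7 → 8). Not NE.
(Abstain, Abstain): Faction A can switch to Amend (0 → 1). Not NE.
(Abstain, Amend): Faction A can switch to Amend (4 → 5). Not NE.
(Amend, Yes): Faction A can switch to Abstain (4 → 8). Not NE.
(Amend, No): Faction A can switch to Abstain (4 → 7). Not NE.
(The remaining 6 profiles each have a profitable deviation by the same check.)

This game has no pure Nash equilibrium.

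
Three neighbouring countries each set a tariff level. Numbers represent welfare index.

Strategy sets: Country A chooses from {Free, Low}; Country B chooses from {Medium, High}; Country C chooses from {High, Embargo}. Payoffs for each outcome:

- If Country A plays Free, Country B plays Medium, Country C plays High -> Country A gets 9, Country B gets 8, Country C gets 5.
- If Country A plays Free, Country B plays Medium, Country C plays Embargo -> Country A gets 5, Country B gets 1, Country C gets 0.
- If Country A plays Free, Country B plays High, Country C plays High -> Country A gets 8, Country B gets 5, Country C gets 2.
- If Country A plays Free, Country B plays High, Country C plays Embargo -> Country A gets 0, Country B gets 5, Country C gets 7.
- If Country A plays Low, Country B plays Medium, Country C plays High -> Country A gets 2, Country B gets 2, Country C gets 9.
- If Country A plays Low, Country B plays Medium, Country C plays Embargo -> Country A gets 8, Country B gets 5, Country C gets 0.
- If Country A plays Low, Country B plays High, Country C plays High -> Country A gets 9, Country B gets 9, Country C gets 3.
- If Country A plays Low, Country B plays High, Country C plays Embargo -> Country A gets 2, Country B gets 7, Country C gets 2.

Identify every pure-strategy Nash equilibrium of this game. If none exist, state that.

(Free, Medium, High): Country A gets 9, best alternative 2; Country B gets 8, best alternative 5; Country C gets 5, best alternative 0. No profitable deviation — NE.
(Free, Medium, Embargo): Country A can switch to Low (5 → 8). Not NE.
(Free, High, High): Country A can switch to Low (8 → 9). Not NE.
(Free, High, Embargo): Country A can switch to Low (0 → 2). Not NE.
(Low, Medium, High): Country A can switch to Free (2 → 9). Not NE.
(Low, Medium, Embargo): Country B can switch to High (5 → 7). Not NE.
(Low, High, High): Country A gets 9, best alternative 8; Country B gets 9, best alternative 2; Country C gets 3, best alternative 2. No profitable deviation — NE.
(Low, High, Embargo): Country C can switch to High (2 → 3). Not NE.

(Free, Medium, High) and (Low, High, High)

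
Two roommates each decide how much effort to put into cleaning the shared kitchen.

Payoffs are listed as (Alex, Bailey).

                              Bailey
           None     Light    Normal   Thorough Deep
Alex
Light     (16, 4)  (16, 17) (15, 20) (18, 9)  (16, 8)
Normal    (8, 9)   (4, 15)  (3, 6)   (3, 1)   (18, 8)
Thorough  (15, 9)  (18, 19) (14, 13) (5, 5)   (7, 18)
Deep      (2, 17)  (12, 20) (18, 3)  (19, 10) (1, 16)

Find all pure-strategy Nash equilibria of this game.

The unique pure-strategy Nash equilibrium is (Thorough, Light).

For each player, find the best response to each opponent profile; mutual best responses are the pure NE.
Alex against None: payoffs 16, 8, 15, 2 → best response Light.
Alex against Light: payoffs 16, 4, 18, 12 → best response Thorough.
Alex against Normal: payoffs 15, 3, 14, 18 → best response Deep.
Alex against Thorough: payoffs 18, 3, 5, 19 → best response Deep.
Alex against Deep: payoffs 16, 18, 7, 1 → best response Normal.
Bailey against Light: payoffs 4, 17, 20, 9, 8 → best response Normal.
Bailey against Normal: payoffs 9, 15, 6, 1, 8 → best response Light.
Bailey against Thorough: payoffs 9, 19, 13, 5, 18 → best response Light.
Bailey against Deep: payoffs 17, 20, 3, 10, 16 → best response Light.
Mutual best responses: (Thorough, Light).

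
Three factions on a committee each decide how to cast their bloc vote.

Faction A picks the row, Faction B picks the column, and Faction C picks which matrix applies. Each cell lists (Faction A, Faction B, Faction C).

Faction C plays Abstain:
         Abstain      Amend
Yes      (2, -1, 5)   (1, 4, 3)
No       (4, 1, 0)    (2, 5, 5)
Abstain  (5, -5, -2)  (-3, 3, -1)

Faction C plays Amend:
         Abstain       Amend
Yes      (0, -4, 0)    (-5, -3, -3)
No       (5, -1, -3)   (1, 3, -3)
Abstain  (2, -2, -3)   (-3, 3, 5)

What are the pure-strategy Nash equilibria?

(Yes, Abstain, Abstain): Faction A can switch to No (2 → 4). Not NE.
(Yes, Abstain, Amend): Faction A can switch to No (0 → 5). Not NE.
(Yes, Amend, Abstain): Faction A can switch to No (1 → 2). Not NE.
(Yes, Amend, Amend): Faction A can switch to No (-5 → 1). Not NE.
(No, Abstain, Abstain): Faction A can switch to Abstain (4 → 5). Not NE.
(No, Abstain, Amend): Faction B can switch to Amend (-1 → 3). Not NE.
(No, Amend, Abstain): Faction A gets 2, best alternative 1; Faction B gets 5, best alternative 1; Faction C gets 5, best alternative -3. No profitable deviation — NE.
(No, Amend, Amend): Faction C can switch to Abstain (-3 → 5). Not NE.
(Abstain, Abstain, Abstain): Faction B can switch to Amend (-5 → 3). Not NE.
(The remaining 3 profiles each have a profitable deviation by the same check.)

(No, Amend, Abstain)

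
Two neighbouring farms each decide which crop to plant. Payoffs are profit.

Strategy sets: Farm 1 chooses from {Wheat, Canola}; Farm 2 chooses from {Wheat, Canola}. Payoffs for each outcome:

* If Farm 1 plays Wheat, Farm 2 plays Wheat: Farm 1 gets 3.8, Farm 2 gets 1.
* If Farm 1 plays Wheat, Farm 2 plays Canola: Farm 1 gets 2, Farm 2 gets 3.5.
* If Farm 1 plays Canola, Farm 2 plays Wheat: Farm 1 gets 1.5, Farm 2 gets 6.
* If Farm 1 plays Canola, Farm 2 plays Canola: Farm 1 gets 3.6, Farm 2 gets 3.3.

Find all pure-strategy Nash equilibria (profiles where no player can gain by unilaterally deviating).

For each strategy profile, look for a profitable unilateral deviation.
(Wheat, Wheat): Farm 2 can switch to Canola (1 → 3.5). Not NE.
(Wheat, Canola): Farm 1 can switch to Canola (2 → 3.6). Not NE.
(Canola, Wheat): Farm 1 can switch to Wheat (1.5 → 3.8). Not NE.
(Canola, Canola): Farm 2 can switch to Wheat (3.3 → 6). Not NE.

There is no pure-strategy Nash equilibrium.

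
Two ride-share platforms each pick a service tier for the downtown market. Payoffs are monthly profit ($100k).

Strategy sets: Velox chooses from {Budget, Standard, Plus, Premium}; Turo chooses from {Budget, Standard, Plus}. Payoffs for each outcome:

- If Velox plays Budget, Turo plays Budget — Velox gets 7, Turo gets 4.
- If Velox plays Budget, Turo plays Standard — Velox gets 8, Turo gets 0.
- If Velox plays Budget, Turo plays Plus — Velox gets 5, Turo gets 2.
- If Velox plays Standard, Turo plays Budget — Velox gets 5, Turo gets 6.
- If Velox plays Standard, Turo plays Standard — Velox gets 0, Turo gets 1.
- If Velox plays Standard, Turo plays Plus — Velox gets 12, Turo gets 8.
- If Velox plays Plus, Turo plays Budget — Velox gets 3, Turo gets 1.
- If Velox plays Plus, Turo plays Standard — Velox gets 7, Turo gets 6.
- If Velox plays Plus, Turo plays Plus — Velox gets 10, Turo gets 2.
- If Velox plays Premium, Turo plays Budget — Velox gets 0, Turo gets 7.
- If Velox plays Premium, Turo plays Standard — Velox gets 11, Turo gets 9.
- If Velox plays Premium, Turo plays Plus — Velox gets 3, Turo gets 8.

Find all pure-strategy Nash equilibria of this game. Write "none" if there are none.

(Budget, Budget): Velox gets 7, best alternative 5; Turo gets 4, best alternative 2. No profitable deviation — NE.
(Budget, Standard): Velox can switch to Premium (8 → 11). Not NE.
(Budget, Plus): Velox can switch to Standard (5 → 12). Not NE.
(Standard, Budget): Velox can switch to Budget (5 → 7). Not NE.
(Standard, Standard): Velox can switch to Budget (0 → 8). Not NE.
(Standard, Plus): Velox gets 12, best alternative 10; Turo gets 8, best alternative 6. No profitable deviation — NE.
(Plus, Budget): Velox can switch to Budget (3 → 7). Not NE.
(Plus, Standard): Velox can switch to Budget (7 → 8). Not NE.
(Plus, Plus): Velox can switch to Standard (10 → 12). Not NE.
(Premium, Budget): Velox can switch to Budget (0 → 7). Not NE.
(Premium, Standard): Velox gets 11, best alternative 8; Turo gets 9, best alternative 8. No profitable deviation — NE.
(Premium, Plus): Velox can switch to Budget (3 → 5). Not NE.

Pure-strategy Nash equilibria: (Budget, Budget), (Standard, Plus), (Premium, Standard)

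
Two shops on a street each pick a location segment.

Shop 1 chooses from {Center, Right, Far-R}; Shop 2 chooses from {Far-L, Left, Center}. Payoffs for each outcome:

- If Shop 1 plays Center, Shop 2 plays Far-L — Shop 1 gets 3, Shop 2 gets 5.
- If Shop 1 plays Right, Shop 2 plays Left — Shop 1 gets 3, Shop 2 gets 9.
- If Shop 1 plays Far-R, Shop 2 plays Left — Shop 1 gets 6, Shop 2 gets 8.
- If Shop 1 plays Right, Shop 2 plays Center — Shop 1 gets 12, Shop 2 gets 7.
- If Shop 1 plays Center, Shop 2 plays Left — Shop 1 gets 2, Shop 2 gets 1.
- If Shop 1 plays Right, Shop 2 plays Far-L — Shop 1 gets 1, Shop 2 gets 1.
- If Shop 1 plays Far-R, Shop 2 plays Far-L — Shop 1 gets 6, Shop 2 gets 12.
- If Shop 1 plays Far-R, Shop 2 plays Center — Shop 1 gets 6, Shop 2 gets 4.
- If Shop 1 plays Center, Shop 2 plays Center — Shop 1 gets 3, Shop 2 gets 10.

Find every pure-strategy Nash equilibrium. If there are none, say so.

(Center, Far-L): Shop 1 can switch to Far-R (3 → 6). Not NE.
(Center, Left): Shop 1 can switch to Right (2 → 3). Not NE.
(Center, Center): Shop 1 can switch to Right (3 → 12). Not NE.
(Right, Far-L): Shop 1 can switch to Center (1 → 3). Not NE.
(Right, Left): Shop 1 can switch to Far-R (3 → 6). Not NE.
(Right, Center): Shop 2 can switch to Left (7 → 9). Not NE.
(Far-R, Far-L): Shop 1 gets 6, best alternative 3; Shop 2 gets 12, best alternative 8. No profitable deviation — NE.
(Far-R, Left): Shop 2 can switch to Far-L (8 → 12). Not NE.
(Far-R, Center): Shop 1 can switch to Right (6 → 12). Not NE.

Pure NE: (Far-R, Far-L)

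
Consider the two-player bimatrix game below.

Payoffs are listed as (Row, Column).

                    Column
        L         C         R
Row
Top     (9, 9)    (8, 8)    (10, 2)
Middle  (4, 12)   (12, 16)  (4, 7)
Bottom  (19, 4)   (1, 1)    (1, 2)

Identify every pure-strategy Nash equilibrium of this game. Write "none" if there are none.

(Top, L): Row can switch to Bottom (9 → 19). Not NE.
(Top, C): Row can switch to Middle (8 → 12). Not NE.
(Top, R): Column can switch to L (2 → 9). Not NE.
(Middle, L): Row can switch to Top (4 → 9). Not NE.
(Middle, C): Row gets 12, best alternative 8; Column gets 16, best alternative 12. No profitable deviation — NE.
(Middle, R): Row can switch to Top (4 → 10). Not NE.
(Bottom, L): Row gets 19, best alternative 9; Column gets 4, best alternative 2. No profitable deviation — NE.
(Bottom, C): Row can switch to Top (1 → 8). Not NE.
(The remaining 1 profile has a profitable deviation by the same check.)

The pure Nash equilibria are (Middle, C), (Bottom, L).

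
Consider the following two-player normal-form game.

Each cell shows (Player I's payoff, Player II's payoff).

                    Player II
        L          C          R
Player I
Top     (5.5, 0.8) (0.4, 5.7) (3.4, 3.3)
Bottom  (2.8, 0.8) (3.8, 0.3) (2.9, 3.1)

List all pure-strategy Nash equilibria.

No pure-strategy Nash equilibrium.

For each player, find the best response to each opponent profile; mutual best responses are the pure NE.
Player I against L: payoffs 5.5, 2.8 → best response Top.
Player I against C: payoffs 0.4, 3.8 → best response Bottom.
Player I against R: payoffs 3.4, 2.9 → best response Top.
Player II against Top: payoffs 0.8, 5.7, 3.3 → best response C.
Player II against Bottom: payoffs 0.8, 0.3, 3.1 → best response R.
No profile is a mutual best response for all players.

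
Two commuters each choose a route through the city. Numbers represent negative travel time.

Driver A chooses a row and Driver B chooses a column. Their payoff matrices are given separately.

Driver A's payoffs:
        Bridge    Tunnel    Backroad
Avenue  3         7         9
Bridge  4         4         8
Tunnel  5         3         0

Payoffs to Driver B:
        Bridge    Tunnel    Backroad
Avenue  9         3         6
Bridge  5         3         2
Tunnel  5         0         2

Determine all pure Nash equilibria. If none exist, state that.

(Avenue, Bridge): Driver A can switch to Bridge (3 → 4). Not NE.
(Avenue, Tunnel): Driver B can switch to Bridge (3 → 9). Not NE.
(Avenue, Backroad): Driver B can switch to Bridge (6 → 9). Not NE.
(Bridge, Bridge): Driver A can switch to Tunnel (4 → 5). Not NE.
(Bridge, Tunnel): Driver A can switch to Avenue (4 → 7). Not NE.
(Bridge, Backroad): Driver A can switch to Avenue (8 → 9). Not NE.
(Tunnel, Bridge): Driver A gets 5, best alternative 4; Driver B gets 5, best alternative 2. No profitable deviation — NE.
(The remaining 2 profiles each have a profitable deviation by the same check.)

Pure NE: (Tunnel, Bridge)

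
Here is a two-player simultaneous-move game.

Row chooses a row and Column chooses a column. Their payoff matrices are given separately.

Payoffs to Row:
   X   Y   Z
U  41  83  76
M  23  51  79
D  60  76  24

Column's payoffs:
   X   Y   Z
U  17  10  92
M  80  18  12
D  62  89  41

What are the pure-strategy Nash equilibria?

Check each profile: it is a Nash equilibrium iff no player can strictly gain by switching unilaterally.
(U, X): Row can switch to D (41 → 60). Not NE.
(U, Y): Column can switch to X (10 → 17). Not NE.
(U, Z): Row can switch to M (76 → 79). Not NE.
(M, X): Row can switch to U (23 → 41). Not NE.
(M, Y): Row can switch to U (51 → 83). Not NE.
(M, Z): Column can switch to X (12 → 80). Not NE.
(D, X): Column can switch to Y (62 → 89). Not NE.
(D, Y): Row can switch to U (76 → 83). Not NE.
(D, Z): Row can switch to U (24 → 76). Not NE.

No pure-strategy Nash equilibrium.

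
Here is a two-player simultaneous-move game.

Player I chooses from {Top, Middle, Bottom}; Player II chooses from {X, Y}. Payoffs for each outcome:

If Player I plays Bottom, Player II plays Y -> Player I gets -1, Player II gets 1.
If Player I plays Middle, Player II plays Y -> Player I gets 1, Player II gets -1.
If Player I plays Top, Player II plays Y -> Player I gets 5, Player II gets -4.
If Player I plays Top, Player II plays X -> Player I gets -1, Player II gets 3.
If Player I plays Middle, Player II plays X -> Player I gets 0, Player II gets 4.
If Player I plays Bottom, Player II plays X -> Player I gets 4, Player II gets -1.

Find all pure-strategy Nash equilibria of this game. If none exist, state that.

Player I against X: payoffs -1, 0, 4 → best response Bottom.
Player I against Y: payoffs 5, 1, -1 → best response Top.
Player II against Top: payoffs 3, -4 → best response X.
Player II against Middle: payoffs 4, -1 → best response X.
Player II against Bottom: payoffs -1, 1 → best response Y.
No profile is a mutual best response for all players.

This game has no pure Nash equilibrium.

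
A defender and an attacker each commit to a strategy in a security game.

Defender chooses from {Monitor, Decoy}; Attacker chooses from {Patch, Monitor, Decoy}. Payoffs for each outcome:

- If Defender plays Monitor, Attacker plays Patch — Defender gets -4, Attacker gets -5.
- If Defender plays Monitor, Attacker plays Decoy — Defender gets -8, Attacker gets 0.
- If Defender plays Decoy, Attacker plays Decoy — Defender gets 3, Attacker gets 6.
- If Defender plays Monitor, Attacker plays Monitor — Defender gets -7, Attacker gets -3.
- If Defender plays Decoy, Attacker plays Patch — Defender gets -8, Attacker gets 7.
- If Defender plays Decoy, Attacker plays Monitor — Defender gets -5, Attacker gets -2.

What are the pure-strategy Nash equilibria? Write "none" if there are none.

This game has no pure Nash equilibrium.

Mark each player's best response to every combination of opponents' strategies; a profile where every player is best-responding is a pure Nash equilibrium.
Defender against Patch: payoffs -4, -8 → best response Monitor.
Defender against Monitor: payoffs -7, -5 → best response Decoy.
Defender against Decoy: payoffs -8, 3 → best response Decoy.
Attacker against Monitor: payoffs -5, -3, 0 → best response Decoy.
Attacker against Decoy: payoffs 7, -2, 6 → best response Patch.
No profile is a mutual best response for all players.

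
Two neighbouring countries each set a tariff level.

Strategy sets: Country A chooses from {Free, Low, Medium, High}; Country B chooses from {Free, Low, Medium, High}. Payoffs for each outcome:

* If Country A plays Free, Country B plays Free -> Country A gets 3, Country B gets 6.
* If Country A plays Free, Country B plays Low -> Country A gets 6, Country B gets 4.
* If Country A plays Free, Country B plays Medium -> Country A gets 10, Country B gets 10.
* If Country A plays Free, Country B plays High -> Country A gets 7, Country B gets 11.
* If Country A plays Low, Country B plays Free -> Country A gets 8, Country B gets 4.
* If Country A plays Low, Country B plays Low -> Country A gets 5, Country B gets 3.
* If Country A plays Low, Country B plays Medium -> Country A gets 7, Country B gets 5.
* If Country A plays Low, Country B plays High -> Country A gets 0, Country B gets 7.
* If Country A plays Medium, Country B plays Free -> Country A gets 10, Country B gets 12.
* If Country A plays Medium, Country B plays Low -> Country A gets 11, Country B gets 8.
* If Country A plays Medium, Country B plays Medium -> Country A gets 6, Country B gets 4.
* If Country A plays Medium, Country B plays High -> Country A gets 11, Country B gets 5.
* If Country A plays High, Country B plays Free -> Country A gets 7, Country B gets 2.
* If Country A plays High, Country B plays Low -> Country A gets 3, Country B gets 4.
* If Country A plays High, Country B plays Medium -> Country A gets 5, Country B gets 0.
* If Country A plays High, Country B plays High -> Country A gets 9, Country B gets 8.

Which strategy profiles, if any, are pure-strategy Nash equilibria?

(Medium, Free)

For each player, find the best response to each opponent profile; mutual best responses are the pure NE.
Country A against Free: payoffs 3, 8, 10, 7 → best response Medium.
Country A against Low: payoffs 6, 5, 11, 3 → best response Medium.
Country A against Medium: payoffs 10, 7, 6, 5 → best response Free.
Country A against High: payoffs 7, 0, 11, 9 → best response Medium.
Country B against Free: payoffs 6, 4, 10, 11 → best response High.
Country B against Low: payoffs 4, 3, 5, 7 → best response High.
Country B against Medium: payoffs 12, 8, 4, 5 → best response Free.
Country B against High: payoffs 2, 4, 0, 8 → best response High.
Mutual best responses: (Medium, Free).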